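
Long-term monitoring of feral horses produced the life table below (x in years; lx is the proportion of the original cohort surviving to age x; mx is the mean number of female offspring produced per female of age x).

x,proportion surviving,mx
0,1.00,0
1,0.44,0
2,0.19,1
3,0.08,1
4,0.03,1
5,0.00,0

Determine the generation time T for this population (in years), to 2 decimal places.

lx·mx: 0, 0, 0.19, 0.08, 0.03, 0 → R0 = 0.3
x·lx·mx: 0, 0, 0.38, 0.24, 0.12, 0 → Σ = 0.74
T = 0.74 / 0.3 = 2.466667… → 2.47

2.47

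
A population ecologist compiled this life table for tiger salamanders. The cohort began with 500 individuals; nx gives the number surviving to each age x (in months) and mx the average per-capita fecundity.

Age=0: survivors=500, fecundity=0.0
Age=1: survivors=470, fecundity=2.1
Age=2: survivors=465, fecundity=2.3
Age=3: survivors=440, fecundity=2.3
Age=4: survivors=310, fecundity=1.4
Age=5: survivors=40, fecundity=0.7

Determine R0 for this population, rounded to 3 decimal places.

7.061

lx = nx/n0 = nx/500: 1, 0.94, 0.93, 0.88, 0.62, 0.08
lx·mx by age: 0, 1.974, 2.139, 2.024, 0.868, 0.056
R0 = Σ lx·mx = 7.061 → 7.061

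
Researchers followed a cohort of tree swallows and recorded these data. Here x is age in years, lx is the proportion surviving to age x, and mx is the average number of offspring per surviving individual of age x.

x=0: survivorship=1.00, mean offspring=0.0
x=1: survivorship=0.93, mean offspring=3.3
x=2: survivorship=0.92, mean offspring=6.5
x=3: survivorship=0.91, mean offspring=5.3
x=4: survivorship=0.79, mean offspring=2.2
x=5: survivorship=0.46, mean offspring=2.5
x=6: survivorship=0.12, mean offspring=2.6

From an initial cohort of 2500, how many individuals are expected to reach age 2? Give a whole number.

Expected survivors = N0 · l_2 = 2500 × 0.92 = 2300 → 2300

2300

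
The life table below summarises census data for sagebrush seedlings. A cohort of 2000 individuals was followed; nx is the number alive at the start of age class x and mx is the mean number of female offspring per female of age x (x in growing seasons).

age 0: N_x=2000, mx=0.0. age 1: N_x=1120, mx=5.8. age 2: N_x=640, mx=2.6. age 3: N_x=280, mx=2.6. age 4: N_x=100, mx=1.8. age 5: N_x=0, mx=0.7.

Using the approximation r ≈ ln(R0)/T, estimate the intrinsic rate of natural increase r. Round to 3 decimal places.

1.077

lx = nx/n0 = nx/2000: 1, 0.56, 0.32, 0.14, 0.05, 0
R0 = Σ lx·mx = 0 + 3.248 + 0.832 + 0.364 + 0.09 + 0 = 4.534
Σ x·lx·mx = 6.364; T = 6.364/4.534 = 1.40362…
r ≈ ln(R0)/T = ln(4.534)/1.40362… = 1.07694… → 1.077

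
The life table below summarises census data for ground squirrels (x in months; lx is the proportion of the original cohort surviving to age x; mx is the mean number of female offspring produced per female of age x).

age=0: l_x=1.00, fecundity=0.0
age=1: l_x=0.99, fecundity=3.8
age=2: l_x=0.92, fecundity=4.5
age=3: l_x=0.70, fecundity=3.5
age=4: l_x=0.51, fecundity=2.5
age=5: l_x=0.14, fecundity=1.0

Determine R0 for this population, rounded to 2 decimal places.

11.77

lx·mx by age: 0, 3.762, 4.14, 2.45, 1.275, 0.14
R0 = Σ lx·mx = 11.767 → 11.77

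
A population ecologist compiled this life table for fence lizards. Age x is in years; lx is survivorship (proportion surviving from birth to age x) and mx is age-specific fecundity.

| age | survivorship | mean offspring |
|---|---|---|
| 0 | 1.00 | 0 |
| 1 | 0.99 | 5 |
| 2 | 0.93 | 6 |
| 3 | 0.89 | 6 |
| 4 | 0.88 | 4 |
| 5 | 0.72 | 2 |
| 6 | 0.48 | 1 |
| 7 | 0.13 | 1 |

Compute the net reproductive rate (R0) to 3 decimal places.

21.440

lx·mx by age: 0, 4.95, 5.58, 5.34, 3.52, 1.44, 0.48, 0.13
R0 = Σ lx·mx = 21.44 → 21.440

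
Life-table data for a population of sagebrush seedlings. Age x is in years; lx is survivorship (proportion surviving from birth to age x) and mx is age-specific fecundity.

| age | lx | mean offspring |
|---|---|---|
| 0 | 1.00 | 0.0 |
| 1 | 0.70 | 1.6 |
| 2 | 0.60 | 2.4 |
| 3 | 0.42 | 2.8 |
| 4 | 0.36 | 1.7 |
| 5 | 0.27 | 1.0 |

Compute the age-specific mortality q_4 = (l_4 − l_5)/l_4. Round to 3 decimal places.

0.250

q_4 = (l_4 − l_5) / l_4 = (0.36 − 0.27) / 0.36
     = 0.09 / 0.36 = 0.25 → 0.250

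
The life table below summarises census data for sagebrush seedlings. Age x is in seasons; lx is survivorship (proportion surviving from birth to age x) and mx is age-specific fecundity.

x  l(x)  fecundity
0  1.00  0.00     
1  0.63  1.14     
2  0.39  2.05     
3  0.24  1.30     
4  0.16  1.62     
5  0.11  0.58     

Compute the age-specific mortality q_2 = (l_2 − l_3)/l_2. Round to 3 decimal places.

q_2 = (l_2 − l_3) / l_2 = (0.39 − 0.24) / 0.39
     = 0.15 / 0.39 = 0.384615… → 0.385

0.385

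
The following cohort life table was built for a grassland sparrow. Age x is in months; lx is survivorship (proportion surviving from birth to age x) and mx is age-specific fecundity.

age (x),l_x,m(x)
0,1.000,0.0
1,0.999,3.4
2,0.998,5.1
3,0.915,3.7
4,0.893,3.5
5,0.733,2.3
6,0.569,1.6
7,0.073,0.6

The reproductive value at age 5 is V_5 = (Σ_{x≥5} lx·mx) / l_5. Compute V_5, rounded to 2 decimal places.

3.60

lx·mx for x ≥ 5: 1.6859, 0.9104, 0.0438 → sum = 2.6401
V_5 = 2.6401 / l_5 = 2.6401 / 0.733 = 3.601774… → 3.60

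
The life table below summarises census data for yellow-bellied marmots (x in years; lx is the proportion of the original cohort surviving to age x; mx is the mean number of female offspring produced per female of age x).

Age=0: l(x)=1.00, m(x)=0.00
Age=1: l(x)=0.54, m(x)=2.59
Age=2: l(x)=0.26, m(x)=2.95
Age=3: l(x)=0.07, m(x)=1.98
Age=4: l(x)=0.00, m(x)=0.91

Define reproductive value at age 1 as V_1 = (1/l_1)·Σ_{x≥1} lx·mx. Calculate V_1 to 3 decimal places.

4.267

lx·mx for x ≥ 1: 1.3986, 0.767, 0.1386, 0 → sum = 2.3042
V_1 = 2.3042 / l_1 = 2.3042 / 0.54 = 4.267037… → 4.267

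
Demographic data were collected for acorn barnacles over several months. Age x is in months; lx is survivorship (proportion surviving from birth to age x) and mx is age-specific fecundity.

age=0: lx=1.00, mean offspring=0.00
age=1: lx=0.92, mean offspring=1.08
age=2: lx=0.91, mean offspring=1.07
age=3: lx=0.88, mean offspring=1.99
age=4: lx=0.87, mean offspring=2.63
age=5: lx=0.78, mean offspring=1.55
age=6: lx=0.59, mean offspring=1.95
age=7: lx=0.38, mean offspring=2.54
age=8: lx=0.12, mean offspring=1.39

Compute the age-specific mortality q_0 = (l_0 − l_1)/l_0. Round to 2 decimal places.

q_0 = (l_0 − l_1) / l_0 = (1 − 0.92) / 1
     = 0.08 / 1 = 0.08 → 0.08

0.08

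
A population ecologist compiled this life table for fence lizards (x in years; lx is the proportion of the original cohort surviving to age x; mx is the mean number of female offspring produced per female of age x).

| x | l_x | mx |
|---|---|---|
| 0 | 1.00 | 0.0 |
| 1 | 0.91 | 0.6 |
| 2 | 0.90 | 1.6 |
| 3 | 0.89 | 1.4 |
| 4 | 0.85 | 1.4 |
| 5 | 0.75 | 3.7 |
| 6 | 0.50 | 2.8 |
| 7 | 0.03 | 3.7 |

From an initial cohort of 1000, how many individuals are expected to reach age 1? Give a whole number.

910

Expected survivors = N0 · l_1 = 1000 × 0.91 = 910 → 910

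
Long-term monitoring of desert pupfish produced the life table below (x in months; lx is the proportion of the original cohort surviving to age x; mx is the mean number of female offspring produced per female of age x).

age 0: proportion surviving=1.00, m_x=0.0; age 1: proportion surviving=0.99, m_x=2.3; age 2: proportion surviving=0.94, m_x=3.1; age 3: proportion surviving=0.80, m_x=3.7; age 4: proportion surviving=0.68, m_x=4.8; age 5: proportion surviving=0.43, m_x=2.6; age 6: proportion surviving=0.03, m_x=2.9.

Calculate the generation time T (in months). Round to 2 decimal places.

lx·mx: 0, 2.277, 2.914, 2.96, 3.264, 1.118, 0.087 → R0 = 12.62
x·lx·mx: 0, 2.277, 5.828, 8.88, 13.056, 5.59, 0.522 → Σ = 36.153
T = 36.153 / 12.62 = 2.864739… → 2.86

2.86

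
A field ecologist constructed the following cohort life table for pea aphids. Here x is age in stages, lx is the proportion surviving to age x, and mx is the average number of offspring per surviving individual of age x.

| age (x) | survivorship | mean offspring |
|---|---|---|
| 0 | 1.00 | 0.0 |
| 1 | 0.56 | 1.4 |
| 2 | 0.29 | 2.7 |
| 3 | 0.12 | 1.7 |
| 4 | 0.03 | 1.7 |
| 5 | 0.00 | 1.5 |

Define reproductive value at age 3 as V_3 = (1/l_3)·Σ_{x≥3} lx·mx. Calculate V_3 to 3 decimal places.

2.125

lx·mx for x ≥ 3: 0.204, 0.051, 0 → sum = 0.255
V_3 = 0.255 / l_3 = 0.255 / 0.12 = 2.125 → 2.125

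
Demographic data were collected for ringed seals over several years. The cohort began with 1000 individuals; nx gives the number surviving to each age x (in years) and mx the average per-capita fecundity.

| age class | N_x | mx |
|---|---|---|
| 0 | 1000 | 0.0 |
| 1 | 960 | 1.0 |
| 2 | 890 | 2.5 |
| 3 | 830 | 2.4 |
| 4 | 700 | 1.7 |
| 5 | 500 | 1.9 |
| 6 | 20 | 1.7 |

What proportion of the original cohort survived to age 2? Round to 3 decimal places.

0.890

l_2 = n_2/n_0 = 890/1000 = 0.89 → 0.890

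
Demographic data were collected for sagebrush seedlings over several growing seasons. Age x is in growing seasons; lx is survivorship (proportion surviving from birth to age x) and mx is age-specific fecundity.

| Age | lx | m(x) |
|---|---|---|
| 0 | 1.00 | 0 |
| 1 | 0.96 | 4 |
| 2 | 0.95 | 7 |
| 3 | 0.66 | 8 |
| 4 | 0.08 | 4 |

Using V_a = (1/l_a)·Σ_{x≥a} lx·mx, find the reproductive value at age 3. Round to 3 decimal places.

8.485

lx·mx for x ≥ 3: 5.28, 0.32 → sum = 5.6
V_3 = 5.6 / l_3 = 5.6 / 0.66 = 8.484848… → 8.485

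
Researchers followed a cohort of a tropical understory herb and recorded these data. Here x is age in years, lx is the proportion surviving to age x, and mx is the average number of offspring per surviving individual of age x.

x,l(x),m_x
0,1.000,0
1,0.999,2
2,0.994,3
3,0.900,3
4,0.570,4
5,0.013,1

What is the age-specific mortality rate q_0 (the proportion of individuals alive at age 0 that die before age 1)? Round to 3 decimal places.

0.001

q_0 = (l_0 − l_1) / l_0 = (1 − 0.999) / 1
     = 0.001 / 1 = 0.001 → 0.001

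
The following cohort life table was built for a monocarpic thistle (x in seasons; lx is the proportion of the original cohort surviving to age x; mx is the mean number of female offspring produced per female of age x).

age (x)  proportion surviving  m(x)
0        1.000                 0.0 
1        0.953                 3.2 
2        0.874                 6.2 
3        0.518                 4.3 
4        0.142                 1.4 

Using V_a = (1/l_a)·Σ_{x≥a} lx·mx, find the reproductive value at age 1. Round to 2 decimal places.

11.43

lx·mx for x ≥ 1: 3.0496, 5.4188, 2.2274, 0.1988 → sum = 10.8946
V_1 = 10.8946 / l_1 = 10.8946 / 0.953 = 11.431899… → 11.43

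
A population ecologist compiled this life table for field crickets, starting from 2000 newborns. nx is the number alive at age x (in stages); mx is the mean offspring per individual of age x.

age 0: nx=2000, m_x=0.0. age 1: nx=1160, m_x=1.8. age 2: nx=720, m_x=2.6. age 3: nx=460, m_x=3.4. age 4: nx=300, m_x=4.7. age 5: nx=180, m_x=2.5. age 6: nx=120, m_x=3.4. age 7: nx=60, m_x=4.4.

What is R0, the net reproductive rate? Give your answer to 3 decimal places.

4.028

lx = nx/n0 = nx/2000: 1, 0.58, 0.36, 0.23, 0.15, 0.09, 0.06, 0.03
lx·mx by age: 0, 1.044, 0.936, 0.782, 0.705, 0.225, 0.204, 0.132
R0 = Σ lx·mx = 4.028 → 4.028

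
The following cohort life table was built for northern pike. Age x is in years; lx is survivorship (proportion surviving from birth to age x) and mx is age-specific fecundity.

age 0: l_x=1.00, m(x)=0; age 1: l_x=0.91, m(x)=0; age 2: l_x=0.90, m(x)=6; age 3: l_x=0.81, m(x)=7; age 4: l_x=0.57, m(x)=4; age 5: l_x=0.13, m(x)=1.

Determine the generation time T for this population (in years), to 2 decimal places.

lx·mx: 0, 0, 5.4, 5.67, 2.28, 0.13 → R0 = 13.48
x·lx·mx: 0, 0, 10.8, 17.01, 9.12, 0.65 → Σ = 37.58
T = 37.58 / 13.48 = 2.787834… → 2.79

2.79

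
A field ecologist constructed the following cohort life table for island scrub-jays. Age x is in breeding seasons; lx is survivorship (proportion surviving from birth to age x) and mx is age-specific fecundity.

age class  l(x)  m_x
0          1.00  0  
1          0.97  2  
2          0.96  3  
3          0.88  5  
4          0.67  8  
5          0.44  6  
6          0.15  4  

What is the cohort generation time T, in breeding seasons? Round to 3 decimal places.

lx·mx: 0, 1.94, 2.88, 4.4, 5.36, 2.64, 0.6 → R0 = 17.82
x·lx·mx: 0, 1.94, 5.76, 13.2, 21.44, 13.2, 3.6 → Σ = 59.14
T = 59.14 / 17.82 = 3.318743… → 3.319

3.319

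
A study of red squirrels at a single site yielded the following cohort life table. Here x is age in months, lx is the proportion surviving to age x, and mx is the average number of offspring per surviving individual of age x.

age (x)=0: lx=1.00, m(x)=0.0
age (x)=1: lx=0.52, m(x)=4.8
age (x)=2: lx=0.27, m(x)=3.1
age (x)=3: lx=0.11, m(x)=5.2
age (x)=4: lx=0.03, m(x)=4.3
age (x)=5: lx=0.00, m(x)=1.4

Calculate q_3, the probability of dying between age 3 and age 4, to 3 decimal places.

0.727

q_3 = (l_3 − l_4) / l_3 = (0.11 − 0.03) / 0.11
     = 0.08 / 0.11 = 0.727273… → 0.727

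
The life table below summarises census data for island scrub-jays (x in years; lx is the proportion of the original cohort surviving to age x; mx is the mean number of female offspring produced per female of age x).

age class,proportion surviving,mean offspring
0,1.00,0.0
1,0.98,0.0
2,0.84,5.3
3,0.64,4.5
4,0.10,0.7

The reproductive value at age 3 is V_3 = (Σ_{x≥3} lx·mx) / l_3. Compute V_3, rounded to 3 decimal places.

lx·mx for x ≥ 3: 2.88, 0.07 → sum = 2.95
V_3 = 2.95 / l_3 = 2.95 / 0.64 = 4.609375 → 4.609

4.609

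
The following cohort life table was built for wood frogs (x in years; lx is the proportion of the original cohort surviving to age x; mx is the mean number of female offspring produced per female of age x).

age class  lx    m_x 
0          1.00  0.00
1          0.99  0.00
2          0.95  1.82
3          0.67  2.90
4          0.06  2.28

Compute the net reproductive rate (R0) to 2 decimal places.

lx·mx by age: 0, 0, 1.729, 1.943, 0.1368
R0 = Σ lx·mx = 3.8088 → 3.81

3.81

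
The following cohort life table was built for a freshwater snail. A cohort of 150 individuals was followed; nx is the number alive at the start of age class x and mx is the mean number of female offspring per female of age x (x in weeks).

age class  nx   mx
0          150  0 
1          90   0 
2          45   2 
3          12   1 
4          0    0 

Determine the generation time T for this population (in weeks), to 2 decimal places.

lx = nx/n0 = nx/150: 1, 0.6, 0.3, 0.08, 0
lx·mx: 0, 0, 0.6, 0.08, 0 → R0 = 0.68
x·lx·mx: 0, 0, 1.2, 0.24, 0 → Σ = 1.44
T = 1.44 / 0.68 = 2.117647… → 2.12

2.12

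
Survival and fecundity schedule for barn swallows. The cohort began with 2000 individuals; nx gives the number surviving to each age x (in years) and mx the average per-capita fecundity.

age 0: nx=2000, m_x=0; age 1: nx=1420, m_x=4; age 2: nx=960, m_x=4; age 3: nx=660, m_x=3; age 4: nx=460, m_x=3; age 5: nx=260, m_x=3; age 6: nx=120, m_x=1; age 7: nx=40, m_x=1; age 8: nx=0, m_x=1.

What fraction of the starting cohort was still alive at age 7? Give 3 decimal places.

l_7 = n_7/n_0 = 40/2000 = 0.02 → 0.020

0.020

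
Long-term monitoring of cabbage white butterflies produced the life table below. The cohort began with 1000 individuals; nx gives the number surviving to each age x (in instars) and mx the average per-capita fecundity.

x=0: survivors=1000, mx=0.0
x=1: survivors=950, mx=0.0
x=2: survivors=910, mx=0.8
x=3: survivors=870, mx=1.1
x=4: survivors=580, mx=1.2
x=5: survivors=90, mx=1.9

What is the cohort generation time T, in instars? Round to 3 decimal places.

lx = nx/n0 = nx/1000: 1, 0.95, 0.91, 0.87, 0.58, 0.09
lx·mx: 0, 0, 0.728, 0.957, 0.696, 0.171 → R0 = 2.552
x·lx·mx: 0, 0, 1.456, 2.871, 2.784, 0.855 → Σ = 7.966
T = 7.966 / 2.552 = 3.121473… → 3.121

3.121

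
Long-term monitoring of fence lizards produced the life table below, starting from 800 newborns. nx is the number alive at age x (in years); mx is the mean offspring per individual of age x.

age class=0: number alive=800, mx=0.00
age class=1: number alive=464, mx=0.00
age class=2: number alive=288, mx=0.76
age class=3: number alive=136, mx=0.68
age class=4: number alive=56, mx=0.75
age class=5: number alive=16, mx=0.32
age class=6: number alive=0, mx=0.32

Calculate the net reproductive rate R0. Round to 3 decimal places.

lx = nx/n0 = nx/800: 1, 0.58, 0.36, 0.17, 0.07, 0.02, 0
lx·mx by age: 0, 0, 0.2736, 0.1156, 0.0525, 0.0064, 0
R0 = Σ lx·mx = 0.4481 → 0.448

0.448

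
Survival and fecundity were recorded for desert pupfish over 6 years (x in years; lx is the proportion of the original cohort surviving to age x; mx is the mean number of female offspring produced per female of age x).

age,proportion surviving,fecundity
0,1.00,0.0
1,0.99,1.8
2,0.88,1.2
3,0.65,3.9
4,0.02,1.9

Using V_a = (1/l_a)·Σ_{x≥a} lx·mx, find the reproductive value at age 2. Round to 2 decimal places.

lx·mx for x ≥ 2: 1.056, 2.535, 0.038 → sum = 3.629
V_2 = 3.629 / l_2 = 3.629 / 0.88 = 4.123864… → 4.12

4.12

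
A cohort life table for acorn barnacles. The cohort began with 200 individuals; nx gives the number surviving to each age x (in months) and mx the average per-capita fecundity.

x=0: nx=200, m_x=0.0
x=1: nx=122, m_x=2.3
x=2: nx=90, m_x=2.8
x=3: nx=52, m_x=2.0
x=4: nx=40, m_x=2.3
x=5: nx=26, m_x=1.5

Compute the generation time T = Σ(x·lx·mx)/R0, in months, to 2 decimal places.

lx = nx/n0 = nx/200: 1, 0.61, 0.45, 0.26, 0.2, 0.13
lx·mx: 0, 1.403, 1.26, 0.52, 0.46, 0.195 → R0 = 3.838
x·lx·mx: 0, 1.403, 2.52, 1.56, 1.84, 0.975 → Σ = 8.298
T = 8.298 / 3.838 = 2.162064… → 2.16

2.16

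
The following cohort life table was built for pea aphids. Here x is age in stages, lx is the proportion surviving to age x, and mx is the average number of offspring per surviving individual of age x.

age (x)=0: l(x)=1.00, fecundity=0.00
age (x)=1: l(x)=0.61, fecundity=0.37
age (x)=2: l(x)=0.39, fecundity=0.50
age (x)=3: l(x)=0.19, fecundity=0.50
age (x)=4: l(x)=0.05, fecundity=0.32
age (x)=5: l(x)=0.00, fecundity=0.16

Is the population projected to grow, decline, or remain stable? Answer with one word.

declining

R0 = Σ lx·mx = 0 + 0.2257 + 0.195 + 0.095 + 0.016 + 0 = 0.5317
R0 < 1, so the population is declining.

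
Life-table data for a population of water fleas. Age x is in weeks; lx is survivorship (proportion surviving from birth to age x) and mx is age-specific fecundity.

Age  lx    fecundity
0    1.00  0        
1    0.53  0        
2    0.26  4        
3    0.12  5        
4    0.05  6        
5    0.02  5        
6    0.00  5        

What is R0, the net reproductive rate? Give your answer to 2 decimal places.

lx·mx by age: 0, 0, 1.04, 0.6, 0.3, 0.1, 0
R0 = Σ lx·mx = 2.04 → 2.04

2.04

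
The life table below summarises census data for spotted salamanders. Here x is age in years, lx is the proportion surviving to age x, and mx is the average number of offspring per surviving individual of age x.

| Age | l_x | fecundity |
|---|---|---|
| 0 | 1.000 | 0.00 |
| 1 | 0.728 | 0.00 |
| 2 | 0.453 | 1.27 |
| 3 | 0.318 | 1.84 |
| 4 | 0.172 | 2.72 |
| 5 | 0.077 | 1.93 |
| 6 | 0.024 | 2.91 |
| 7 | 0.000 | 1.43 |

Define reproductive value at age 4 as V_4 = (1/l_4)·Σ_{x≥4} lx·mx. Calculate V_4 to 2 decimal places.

3.99

lx·mx for x ≥ 4: 0.46784, 0.14861, 0.06984, 0 → sum = 0.68629
V_4 = 0.68629 / l_4 = 0.68629 / 0.172 = 3.990058… → 3.99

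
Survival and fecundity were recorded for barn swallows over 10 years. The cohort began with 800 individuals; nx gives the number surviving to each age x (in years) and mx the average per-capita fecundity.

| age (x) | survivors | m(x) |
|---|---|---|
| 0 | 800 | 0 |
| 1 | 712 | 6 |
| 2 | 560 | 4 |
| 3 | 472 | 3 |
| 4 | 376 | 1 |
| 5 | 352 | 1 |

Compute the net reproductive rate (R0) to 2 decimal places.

lx = nx/n0 = nx/800: 1, 0.89, 0.7, 0.59, 0.47, 0.44
lx·mx by age: 0, 5.34, 2.8, 1.77, 0.47, 0.44
R0 = Σ lx·mx = 10.82 → 10.82

10.82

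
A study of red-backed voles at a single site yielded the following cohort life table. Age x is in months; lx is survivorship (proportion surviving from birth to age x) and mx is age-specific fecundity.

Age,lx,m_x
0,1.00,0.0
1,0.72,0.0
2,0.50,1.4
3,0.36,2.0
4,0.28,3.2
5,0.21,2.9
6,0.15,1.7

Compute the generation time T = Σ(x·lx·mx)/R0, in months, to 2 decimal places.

lx·mx: 0, 0, 0.7, 0.72, 0.896, 0.609, 0.255 → R0 = 3.18
x·lx·mx: 0, 0, 1.4, 2.16, 3.584, 3.045, 1.53 → Σ = 11.719
T = 11.719 / 3.18 = 3.68522… → 3.69

3.69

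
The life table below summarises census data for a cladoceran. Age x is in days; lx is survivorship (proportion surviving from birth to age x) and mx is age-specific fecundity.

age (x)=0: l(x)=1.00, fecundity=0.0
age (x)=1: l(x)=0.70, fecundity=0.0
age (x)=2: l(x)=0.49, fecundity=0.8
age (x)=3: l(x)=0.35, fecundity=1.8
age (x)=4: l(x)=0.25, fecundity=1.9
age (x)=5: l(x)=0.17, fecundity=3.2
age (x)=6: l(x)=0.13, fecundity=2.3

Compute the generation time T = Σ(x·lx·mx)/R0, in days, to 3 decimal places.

lx·mx: 0, 0, 0.392, 0.63, 0.475, 0.544, 0.299 → R0 = 2.34
x·lx·mx: 0, 0, 0.784, 1.89, 1.9, 2.72, 1.794 → Σ = 9.088
T = 9.088 / 2.34 = 3.883761… → 3.884

3.884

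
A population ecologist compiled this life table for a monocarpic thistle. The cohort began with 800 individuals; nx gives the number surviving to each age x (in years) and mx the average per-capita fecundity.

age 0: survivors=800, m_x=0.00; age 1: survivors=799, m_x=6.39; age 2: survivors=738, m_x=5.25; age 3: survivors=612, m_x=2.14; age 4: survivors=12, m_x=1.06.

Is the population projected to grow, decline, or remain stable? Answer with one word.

growing

lx = nx/n0 = nx/800: 1, 0.99875, 0.9225, 0.765, 0.015
R0 = Σ lx·mx = 0 + 6.382013… + 4.843125 + 1.6371 + 0.0159 = 12.878138…
R0 > 1, so the population is growing.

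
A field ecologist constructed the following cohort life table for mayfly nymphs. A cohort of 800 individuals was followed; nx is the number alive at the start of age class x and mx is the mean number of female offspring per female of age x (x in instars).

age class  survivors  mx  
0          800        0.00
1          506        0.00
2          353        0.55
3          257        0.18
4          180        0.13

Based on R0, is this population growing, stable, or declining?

lx = nx/n0 = nx/800: 1, 0.6325, 0.44125, 0.32125, 0.225
R0 = Σ lx·mx = 0 + 0 + 0.242688… + 0.057825… + 0.02925 = 0.329763…
R0 < 1, so the population is declining.

declining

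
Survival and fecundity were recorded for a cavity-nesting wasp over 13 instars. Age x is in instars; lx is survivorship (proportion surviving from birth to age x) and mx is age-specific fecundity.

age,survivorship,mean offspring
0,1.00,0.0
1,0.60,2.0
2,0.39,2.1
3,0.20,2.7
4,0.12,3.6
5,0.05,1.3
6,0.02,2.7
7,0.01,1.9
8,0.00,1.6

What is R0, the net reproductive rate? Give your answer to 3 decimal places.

3.129

lx·mx by age: 0, 1.2, 0.819, 0.54, 0.432, 0.065, 0.054, 0.019, 0
R0 = Σ lx·mx = 3.129 → 3.129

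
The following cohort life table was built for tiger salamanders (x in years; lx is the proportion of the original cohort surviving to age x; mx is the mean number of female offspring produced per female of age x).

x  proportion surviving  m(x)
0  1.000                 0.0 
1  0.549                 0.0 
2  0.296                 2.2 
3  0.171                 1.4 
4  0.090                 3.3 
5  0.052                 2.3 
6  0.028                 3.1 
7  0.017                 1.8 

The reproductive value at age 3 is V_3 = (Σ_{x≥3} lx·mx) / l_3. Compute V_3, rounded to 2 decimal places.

4.52

lx·mx for x ≥ 3: 0.2394, 0.297, 0.1196, 0.0868, 0.0306 → sum = 0.7734
V_3 = 0.7734 / l_3 = 0.7734 / 0.171 = 4.522807… → 4.52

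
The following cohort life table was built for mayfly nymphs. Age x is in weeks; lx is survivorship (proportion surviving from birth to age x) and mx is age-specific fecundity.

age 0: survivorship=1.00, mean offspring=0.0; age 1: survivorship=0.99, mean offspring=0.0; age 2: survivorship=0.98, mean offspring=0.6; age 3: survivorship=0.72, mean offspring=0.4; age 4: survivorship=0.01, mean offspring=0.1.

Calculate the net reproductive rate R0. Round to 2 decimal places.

0.88

lx·mx by age: 0, 0, 0.588, 0.288, 0.001
R0 = Σ lx·mx = 0.877 → 0.88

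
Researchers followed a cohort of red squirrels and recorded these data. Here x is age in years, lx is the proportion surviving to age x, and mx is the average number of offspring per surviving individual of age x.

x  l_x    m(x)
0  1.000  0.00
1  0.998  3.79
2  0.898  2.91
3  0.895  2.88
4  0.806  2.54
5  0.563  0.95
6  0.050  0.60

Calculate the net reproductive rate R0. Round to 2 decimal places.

lx·mx by age: 0, 3.78242, 2.61318, 2.5776, 2.04724, 0.53485, 0.03
R0 = Σ lx·mx = 11.58529 → 11.59

11.59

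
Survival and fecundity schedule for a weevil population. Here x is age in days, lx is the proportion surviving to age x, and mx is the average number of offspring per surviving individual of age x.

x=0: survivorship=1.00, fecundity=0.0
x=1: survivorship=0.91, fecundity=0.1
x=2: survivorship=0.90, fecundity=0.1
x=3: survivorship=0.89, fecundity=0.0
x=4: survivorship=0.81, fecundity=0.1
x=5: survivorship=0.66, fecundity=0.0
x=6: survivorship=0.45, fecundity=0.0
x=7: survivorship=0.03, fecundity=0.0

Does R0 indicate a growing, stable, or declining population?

declining

R0 = Σ lx·mx = 0 + 0.091 + 0.09 + 0 + 0.081 + 0 + 0 + 0 = 0.262
R0 < 1, so the population is declining.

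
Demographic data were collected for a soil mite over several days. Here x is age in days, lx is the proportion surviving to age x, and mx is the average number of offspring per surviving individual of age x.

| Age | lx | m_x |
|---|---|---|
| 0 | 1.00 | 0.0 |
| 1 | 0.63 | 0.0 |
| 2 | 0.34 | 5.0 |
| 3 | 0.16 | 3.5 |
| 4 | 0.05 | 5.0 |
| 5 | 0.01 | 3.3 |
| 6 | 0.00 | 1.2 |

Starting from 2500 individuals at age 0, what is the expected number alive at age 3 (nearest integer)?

400

Expected survivors = N0 · l_3 = 2500 × 0.16 = 400 → 400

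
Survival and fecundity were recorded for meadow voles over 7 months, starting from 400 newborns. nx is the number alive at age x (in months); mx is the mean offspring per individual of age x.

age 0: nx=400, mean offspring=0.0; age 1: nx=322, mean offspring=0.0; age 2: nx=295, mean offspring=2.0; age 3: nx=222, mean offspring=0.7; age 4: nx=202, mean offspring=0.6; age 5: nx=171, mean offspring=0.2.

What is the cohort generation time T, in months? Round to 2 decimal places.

2.56

lx = nx/n0 = nx/400: 1, 0.805, 0.7375, 0.555, 0.505, 0.4275
lx·mx: 0, 0, 1.475, 0.3885, 0.303, 0.0855 → R0 = 2.252
x·lx·mx: 0, 0, 2.95, 1.1655, 1.212, 0.4275 → Σ = 5.755
T = 5.755 / 2.252 = 2.555506… → 2.56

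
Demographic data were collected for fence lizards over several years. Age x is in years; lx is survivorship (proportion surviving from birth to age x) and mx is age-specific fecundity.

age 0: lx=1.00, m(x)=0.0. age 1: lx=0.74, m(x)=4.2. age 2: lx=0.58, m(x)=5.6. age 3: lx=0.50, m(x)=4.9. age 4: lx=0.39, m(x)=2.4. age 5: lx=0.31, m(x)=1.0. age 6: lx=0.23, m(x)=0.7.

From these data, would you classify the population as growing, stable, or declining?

growing

R0 = Σ lx·mx = 0 + 3.108 + 3.248 + 2.45 + 0.936 + 0.31 + 0.161 = 10.213
R0 > 1, so the population is growing.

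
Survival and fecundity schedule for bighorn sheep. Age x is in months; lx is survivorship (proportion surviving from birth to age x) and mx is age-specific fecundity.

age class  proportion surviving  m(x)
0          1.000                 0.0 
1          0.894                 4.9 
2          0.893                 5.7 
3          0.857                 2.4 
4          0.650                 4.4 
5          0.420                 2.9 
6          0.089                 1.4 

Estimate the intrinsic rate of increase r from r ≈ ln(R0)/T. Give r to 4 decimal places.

R0 = Σ lx·mx = 0 + 4.3806 + 5.0901 + 2.0568 + 2.86 + 1.218 + 0.1246 = 15.7301
Σ x·lx·mx = 39.0088; T = 39.0088/15.7301 = 2.47988…
r ≈ ln(R0)/T = ln(15.7301)/2.47988… = 1.111172… → 1.1112

1.1112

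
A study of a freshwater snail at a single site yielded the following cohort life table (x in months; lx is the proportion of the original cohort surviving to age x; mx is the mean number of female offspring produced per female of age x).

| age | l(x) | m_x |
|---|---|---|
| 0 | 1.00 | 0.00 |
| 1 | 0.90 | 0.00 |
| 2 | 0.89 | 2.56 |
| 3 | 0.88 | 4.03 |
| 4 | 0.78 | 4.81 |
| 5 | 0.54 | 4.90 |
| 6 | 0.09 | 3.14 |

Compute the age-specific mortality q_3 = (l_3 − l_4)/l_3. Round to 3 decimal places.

0.114

q_3 = (l_3 − l_4) / l_3 = (0.88 − 0.78) / 0.88
     = 0.1 / 0.88 = 0.113636… → 0.114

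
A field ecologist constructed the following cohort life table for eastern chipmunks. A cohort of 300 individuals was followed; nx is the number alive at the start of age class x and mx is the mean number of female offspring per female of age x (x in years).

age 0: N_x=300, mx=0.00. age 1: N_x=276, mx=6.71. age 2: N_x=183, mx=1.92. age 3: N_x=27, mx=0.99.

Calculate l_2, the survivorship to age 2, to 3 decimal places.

0.610

l_2 = n_2/n_0 = 183/300 = 0.61 → 0.610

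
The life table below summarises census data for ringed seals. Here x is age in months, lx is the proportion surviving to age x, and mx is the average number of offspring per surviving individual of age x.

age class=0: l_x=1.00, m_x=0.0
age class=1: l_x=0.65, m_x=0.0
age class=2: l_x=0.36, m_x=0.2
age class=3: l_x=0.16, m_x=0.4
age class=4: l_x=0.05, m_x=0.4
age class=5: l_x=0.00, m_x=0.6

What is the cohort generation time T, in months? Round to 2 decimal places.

2.67

lx·mx: 0, 0, 0.072, 0.064, 0.02, 0 → R0 = 0.156
x·lx·mx: 0, 0, 0.144, 0.192, 0.08, 0 → Σ = 0.416
T = 0.416 / 0.156 = 2.666667… → 2.67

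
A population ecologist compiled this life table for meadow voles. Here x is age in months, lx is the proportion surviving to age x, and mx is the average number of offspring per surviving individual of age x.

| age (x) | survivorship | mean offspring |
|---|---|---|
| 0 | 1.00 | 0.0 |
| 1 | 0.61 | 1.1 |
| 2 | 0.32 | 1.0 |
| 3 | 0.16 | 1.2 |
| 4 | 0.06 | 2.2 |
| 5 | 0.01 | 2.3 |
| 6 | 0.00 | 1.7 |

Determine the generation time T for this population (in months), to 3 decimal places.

lx·mx: 0, 0.671, 0.32, 0.192, 0.132, 0.023, 0 → R0 = 1.338
x·lx·mx: 0, 0.671, 0.64, 0.576, 0.528, 0.115, 0 → Σ = 2.53
T = 2.53 / 1.338 = 1.890882… → 1.891

1.891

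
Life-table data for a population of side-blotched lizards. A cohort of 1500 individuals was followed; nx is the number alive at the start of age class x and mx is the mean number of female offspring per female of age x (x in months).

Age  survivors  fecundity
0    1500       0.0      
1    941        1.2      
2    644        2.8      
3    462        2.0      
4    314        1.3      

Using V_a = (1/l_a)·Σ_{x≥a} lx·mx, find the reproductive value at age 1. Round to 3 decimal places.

4.532

lx = nx/n0 = nx/1500: 1, 0.62733…, 0.42933…, 0.308, 0.20933…
lx·mx for x ≥ 1: 0.7528…, 1.202133…, 0.616, 0.272133… → sum = 2.843067…
V_1 = 2.843067… / l_1 = 2.843067… / 0.627333… = 4.531987… → 4.532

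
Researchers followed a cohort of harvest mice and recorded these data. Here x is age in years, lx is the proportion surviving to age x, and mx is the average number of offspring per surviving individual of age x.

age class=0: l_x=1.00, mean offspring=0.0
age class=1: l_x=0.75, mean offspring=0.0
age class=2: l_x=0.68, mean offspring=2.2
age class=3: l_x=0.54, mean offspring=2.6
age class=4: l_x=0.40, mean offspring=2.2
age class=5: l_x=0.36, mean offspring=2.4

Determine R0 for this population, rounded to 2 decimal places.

lx·mx by age: 0, 0, 1.496, 1.404, 0.88, 0.864
R0 = Σ lx·mx = 4.644 → 4.64

4.64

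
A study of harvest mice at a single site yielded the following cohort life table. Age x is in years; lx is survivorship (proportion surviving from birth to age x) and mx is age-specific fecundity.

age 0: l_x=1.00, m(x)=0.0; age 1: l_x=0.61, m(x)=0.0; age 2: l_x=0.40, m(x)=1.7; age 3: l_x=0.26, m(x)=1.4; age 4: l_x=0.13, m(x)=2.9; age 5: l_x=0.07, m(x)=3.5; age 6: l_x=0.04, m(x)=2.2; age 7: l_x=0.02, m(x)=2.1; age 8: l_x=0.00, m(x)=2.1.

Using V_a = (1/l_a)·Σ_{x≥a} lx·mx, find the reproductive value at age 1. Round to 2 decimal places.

lx·mx for x ≥ 1: 0, 0.68, 0.364, 0.377, 0.245, 0.088, 0.042, 0 → sum = 1.796
V_1 = 1.796 / l_1 = 1.796 / 0.61 = 2.944262… → 2.94

2.94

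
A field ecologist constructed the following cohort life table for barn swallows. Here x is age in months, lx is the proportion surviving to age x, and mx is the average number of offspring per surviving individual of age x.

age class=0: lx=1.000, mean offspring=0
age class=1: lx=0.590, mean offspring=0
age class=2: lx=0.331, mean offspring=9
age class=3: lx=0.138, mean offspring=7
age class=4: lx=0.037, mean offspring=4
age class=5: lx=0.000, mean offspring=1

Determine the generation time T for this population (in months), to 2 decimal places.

2.31

lx·mx: 0, 0, 2.979, 0.966, 0.148, 0 → R0 = 4.093
x·lx·mx: 0, 0, 5.958, 2.898, 0.592, 0 → Σ = 9.448
T = 9.448 / 4.093 = 2.308331… → 2.31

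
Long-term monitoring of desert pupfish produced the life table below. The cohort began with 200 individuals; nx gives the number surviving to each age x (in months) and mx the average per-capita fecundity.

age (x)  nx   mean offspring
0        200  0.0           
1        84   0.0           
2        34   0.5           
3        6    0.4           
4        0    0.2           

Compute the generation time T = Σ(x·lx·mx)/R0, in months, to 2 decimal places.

lx = nx/n0 = nx/200: 1, 0.42, 0.17, 0.03, 0
lx·mx: 0, 0, 0.085, 0.012, 0 → R0 = 0.097
x·lx·mx: 0, 0, 0.17, 0.036, 0 → Σ = 0.206
T = 0.206 / 0.097 = 2.123711… → 2.12

2.12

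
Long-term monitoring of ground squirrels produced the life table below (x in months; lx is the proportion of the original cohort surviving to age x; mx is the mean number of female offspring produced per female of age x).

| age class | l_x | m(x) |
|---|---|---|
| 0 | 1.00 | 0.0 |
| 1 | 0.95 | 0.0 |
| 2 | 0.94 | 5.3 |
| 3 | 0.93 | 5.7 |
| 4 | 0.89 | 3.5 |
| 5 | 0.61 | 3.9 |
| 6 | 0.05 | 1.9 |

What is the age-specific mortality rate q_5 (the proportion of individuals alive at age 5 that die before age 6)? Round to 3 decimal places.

q_5 = (l_5 − l_6) / l_5 = (0.61 − 0.05) / 0.61
     = 0.56 / 0.61 = 0.918033… → 0.918

0.918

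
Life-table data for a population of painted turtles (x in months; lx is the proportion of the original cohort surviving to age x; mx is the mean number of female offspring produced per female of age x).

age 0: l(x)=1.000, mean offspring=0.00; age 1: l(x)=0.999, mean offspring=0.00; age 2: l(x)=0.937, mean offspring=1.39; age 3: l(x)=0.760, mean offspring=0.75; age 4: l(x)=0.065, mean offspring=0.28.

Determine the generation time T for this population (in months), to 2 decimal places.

2.32

lx·mx: 0, 0, 1.30243, 0.57, 0.0182 → R0 = 1.89063
x·lx·mx: 0, 0, 2.60486, 1.71, 0.0728 → Σ = 4.38766
T = 4.38766 / 1.89063 = 2.32074… → 2.32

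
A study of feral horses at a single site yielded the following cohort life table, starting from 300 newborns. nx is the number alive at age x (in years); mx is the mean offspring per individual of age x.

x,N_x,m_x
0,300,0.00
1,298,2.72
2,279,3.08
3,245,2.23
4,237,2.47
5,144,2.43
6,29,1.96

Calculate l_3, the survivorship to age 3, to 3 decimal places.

l_3 = n_3/n_0 = 245/300 = 0.816667… → 0.817

0.817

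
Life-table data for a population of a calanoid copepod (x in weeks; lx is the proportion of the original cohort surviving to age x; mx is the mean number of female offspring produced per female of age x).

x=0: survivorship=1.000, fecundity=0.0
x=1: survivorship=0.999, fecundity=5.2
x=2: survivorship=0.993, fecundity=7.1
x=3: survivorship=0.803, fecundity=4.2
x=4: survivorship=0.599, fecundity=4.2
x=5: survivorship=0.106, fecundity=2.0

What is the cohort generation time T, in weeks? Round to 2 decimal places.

lx·mx: 0, 5.1948, 7.0503, 3.3726, 2.5158, 0.212 → R0 = 18.3455
x·lx·mx: 0, 5.1948, 14.1006, 10.1178, 10.0632, 1.06 → Σ = 40.5364
T = 40.5364 / 18.3455 = 2.20961… → 2.21

2.21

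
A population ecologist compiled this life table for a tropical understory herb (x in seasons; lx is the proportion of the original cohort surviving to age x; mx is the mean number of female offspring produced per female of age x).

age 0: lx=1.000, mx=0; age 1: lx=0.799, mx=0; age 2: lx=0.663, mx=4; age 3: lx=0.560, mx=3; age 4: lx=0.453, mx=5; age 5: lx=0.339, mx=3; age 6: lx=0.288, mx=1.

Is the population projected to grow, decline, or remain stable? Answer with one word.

growing

R0 = Σ lx·mx = 0 + 0 + 2.652 + 1.68 + 2.265 + 1.017 + 0.288 = 7.902
R0 > 1, so the population is growing.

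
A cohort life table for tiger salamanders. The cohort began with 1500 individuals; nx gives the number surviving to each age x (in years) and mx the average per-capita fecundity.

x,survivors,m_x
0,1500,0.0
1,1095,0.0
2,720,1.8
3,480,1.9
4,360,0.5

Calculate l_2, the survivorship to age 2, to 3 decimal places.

0.480

l_2 = n_2/n_0 = 720/1500 = 0.48 → 0.480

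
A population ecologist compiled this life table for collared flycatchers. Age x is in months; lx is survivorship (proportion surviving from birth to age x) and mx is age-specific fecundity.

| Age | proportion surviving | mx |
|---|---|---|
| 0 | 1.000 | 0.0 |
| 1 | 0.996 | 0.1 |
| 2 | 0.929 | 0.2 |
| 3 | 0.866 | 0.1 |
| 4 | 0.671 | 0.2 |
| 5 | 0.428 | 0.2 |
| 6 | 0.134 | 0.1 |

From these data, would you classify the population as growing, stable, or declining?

declining

R0 = Σ lx·mx = 0 + 0.0996 + 0.1858 + 0.0866 + 0.1342 + 0.0856 + 0.0134 = 0.6052
R0 < 1, so the population is declining.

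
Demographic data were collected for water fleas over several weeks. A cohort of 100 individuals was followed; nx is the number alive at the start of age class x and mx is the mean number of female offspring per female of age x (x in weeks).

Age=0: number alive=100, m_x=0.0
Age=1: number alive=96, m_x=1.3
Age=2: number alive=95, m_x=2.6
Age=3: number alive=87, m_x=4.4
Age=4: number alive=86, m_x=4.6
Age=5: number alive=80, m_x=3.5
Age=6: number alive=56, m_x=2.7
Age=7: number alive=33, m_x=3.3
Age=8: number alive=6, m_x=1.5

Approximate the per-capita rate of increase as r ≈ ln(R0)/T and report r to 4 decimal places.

lx = nx/n0 = nx/100: 1, 0.96, 0.95, 0.87, 0.86, 0.8, 0.56, 0.33, 0.06
R0 = Σ lx·mx = 0 + 1.248 + 2.47 + 3.828 + 3.956 + 2.8 + 1.512 + 1.089 + 0.09 = 16.993
Σ x·lx·mx = 64.911; T = 64.911/16.993 = 3.81987…
r ≈ ln(R0)/T = ln(16.993)/3.81987… = 0.741597… → 0.7416

0.7416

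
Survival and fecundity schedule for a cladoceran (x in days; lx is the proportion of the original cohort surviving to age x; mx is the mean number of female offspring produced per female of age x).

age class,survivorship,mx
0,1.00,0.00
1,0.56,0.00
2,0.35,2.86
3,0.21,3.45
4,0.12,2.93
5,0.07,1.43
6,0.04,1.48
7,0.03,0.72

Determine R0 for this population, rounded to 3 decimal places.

2.258

lx·mx by age: 0, 0, 1.001, 0.7245, 0.3516, 0.1001, 0.0592, 0.0216
R0 = Σ lx·mx = 2.258 → 2.258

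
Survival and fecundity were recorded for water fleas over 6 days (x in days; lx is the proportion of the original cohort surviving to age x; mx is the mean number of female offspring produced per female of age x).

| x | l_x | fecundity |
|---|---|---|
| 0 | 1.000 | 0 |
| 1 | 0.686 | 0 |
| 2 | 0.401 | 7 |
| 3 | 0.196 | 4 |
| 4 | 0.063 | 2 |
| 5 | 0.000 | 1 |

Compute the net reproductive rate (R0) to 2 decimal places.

3.72

lx·mx by age: 0, 0, 2.807, 0.784, 0.126, 0
R0 = Σ lx·mx = 3.717 → 3.72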